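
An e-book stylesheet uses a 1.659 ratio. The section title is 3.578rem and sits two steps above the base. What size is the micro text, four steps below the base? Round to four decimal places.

3.578 ÷ 1.659⁶ = 3.578 ÷ 20.84867 ≈ 0.1716

0.1716rem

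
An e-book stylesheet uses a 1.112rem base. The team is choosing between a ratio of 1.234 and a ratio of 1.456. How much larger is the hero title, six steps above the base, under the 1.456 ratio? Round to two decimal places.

At 1.234: 1.112 × 1.234⁶ = 3.9264rem
At 1.456: 1.112 × 1.456⁶ = 10.5943rem
Difference: 10.5943 − 3.9264 = 6.6679rem

6.67rem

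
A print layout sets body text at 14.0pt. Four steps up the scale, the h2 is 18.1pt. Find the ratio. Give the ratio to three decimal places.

r⁴ = 18.1 / 14.0, so r = (18.1/14.0)^(1/4).
r = 1.2929^(1/4) ≈ 1.0663

1.066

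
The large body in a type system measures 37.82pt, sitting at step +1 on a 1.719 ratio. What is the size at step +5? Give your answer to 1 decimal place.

330.2pt

The gap is 5 − (1) = 4 steps, so the factor is 1.719^4.
37.82 × 1.719⁴ = 37.82 × 8.73179 ≈ 330.236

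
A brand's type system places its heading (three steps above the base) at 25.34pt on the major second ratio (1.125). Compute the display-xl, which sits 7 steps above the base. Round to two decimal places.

40.59pt

25.34 × 1.125⁴ = 25.34 × 1.60181 ≈ 40.590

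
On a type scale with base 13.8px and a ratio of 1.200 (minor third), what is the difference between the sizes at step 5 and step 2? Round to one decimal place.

14.5px

Step 2: 13.8 × 1.200² = 19.872px
Step 5: 13.8 × 1.200⁵ = 34.339px
Difference: 34.339 − 19.872 = 14.467px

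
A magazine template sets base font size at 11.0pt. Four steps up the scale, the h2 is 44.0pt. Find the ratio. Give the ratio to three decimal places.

1.414

The ratio satisfies 11.0 × r⁴ = 44.0, so r = (44.0 / 11.0)^(1/4).
r = 4.0000^(1/4) ≈ 1.4142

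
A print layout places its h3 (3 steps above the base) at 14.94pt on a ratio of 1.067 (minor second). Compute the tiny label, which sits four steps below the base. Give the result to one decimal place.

14.94 ÷ 1.067⁷ = 14.94 ÷ 1.57453 ≈ 9.489

9.5pt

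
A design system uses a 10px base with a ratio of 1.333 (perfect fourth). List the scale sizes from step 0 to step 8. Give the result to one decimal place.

Step 0: 10px
Step 1: 10.0 × 1.333 = 13.3
Step 2: 10.0 × 1.333² = 17.8
Step 3: 10.0 × 1.333³ = 23.7
Step 4: 10.0 × 1.333⁴ = 31.6
Step 5: 10.0 × 1.333⁵ = 42.1
Step 6: 10.0 × 1.333⁶ = 56.1
Step 7: 10.0 × 1.333⁷ = 74.8
Step 8: 10.0 × 1.333⁸ = 99.7

10.0px, 13.3px, 17.8px, 23.7px, 31.6px, 42.1px, 56.1px, 74.8px, 99.7px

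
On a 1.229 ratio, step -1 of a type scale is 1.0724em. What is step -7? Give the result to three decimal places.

Moving from step -1 to step -7 is 6 steps down, so divide by r⁶.
1.0724 ÷ 1.229⁶ = 1.0724 ÷ 3.44597 ≈ 0.311

0.311em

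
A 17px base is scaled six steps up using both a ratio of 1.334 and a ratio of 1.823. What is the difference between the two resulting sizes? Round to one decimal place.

528.2px

At 1.334: 17.0 × 1.334⁶ = 95.804px
At 1.823: 17.0 × 1.823⁶ = 623.978px
Difference: 623.978 − 95.804 = 528.174px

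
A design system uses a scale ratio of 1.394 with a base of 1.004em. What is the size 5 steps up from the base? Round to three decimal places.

1.004 × 1.394⁵ = 1.004 × 5.26398 ≈ 5.285

5.285em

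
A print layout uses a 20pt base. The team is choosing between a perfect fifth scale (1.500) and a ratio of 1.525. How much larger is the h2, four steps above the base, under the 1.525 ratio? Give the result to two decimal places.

Perfect fifth: 20.0 × 1.500⁴ = 101.2500pt
At 1.525: 20.0 × 1.525⁴ = 108.1706pt
Difference: 108.1706 − 101.2500 = 6.9206pt

6.92pt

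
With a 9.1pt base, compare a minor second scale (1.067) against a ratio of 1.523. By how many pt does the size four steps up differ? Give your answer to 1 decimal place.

Minor second: 9.1 × 1.067⁴ = 11.795pt
At 1.523: 9.1 × 1.523⁴ = 48.960pt
Difference: 48.960 − 11.795 = 37.165pt

37.2pt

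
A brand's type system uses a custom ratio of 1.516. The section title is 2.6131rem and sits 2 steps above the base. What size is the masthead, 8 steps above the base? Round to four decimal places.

2.6131 × 1.516⁶ = 2.6131 × 12.13934 ≈ 31.7213

31.7213rem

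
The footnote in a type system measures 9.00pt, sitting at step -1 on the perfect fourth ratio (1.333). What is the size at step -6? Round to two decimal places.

2.14pt

Moving from step -1 to step -6 is 5 steps down, so divide by r⁵.
9.00 ÷ 1.333⁵ = 9.00 ÷ 4.20873 ≈ 2.138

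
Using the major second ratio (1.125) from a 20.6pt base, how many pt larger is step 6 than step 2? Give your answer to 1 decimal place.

15.7pt

Step 2: 20.6 × 1.125² = 26.072pt
Step 6: 20.6 × 1.125⁶ = 41.762pt
Difference: 41.762 − 26.072 = 15.690pt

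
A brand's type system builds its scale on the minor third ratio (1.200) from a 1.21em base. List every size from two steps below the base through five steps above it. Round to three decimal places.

0.840em, 1.008em, 1.210em, 1.452em, 1.742em, 2.091em, 2.509em, 3.011em

Step -2: 1.21 ÷ 1.200² = 0.840
Step -1: 1.21 ÷ 1.200 = 1.008
Step 0: 1.21em
Step 1: 1.21 × 1.200 = 1.452
Step 2: 1.21 × 1.200² = 1.742
Step 3: 1.21 × 1.200³ = 2.091
Step 4: 1.21 × 1.200⁴ = 2.509
Step 5: 1.21 × 1.200⁵ = 3.011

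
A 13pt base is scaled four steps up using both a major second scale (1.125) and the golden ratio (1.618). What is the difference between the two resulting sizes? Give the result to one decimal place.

68.3pt

Major second: 13.0 × 1.125⁴ = 20.823pt
Golden ratio: 13.0 × 1.618⁴ = 89.096pt
Difference: 89.096 − 20.823 = 68.273pt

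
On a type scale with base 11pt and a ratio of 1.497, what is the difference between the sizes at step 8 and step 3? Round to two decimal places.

240.54pt

Step 3: 11.0 × 1.497³ = 36.9027pt
Step 8: 11.0 × 1.497⁸ = 277.4387pt
Difference: 277.4387 − 36.9027 = 240.5360pt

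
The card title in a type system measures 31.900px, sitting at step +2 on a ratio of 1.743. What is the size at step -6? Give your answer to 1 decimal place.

31.900 ÷ 1.743⁸ = 31.900 ÷ 85.18813 ≈ 0.374

0.4px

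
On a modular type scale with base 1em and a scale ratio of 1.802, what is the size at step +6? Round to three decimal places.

34.240em

A modular type scale is a geometric sequence: sizeₙ = base × rⁿ.
1.0 × 1.802⁶ = 1.0 × 34.23960 ≈ 34.240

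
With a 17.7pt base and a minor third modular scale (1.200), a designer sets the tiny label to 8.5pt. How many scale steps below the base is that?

1.200ⁿ = 17.7 / 8.5 = 2.0824
n = ln(2.0824) / ln(1.200) = 0.7335 / 0.1823 ≈ 4.02

4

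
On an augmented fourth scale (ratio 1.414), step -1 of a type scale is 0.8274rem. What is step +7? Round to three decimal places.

13.222rem

The gap is 7 − (-1) = 8 steps, so the factor is 1.414^8.
0.8274 × 1.414⁸ = 0.8274 × 15.98068 ≈ 13.222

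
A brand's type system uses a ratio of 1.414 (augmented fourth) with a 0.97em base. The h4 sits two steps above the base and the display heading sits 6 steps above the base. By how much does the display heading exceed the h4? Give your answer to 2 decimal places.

Step 2: 0.97 × 1.414² = 1.9394em
Step 6: 0.97 × 1.414⁶ = 7.7530em
Difference: 7.7530 − 1.9394 = 5.8136em

5.81em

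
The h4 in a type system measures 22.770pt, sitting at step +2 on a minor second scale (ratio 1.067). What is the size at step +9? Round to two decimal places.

35.85pt

The gap is 9 − (2) = 7 steps, so the factor is 1.067^7.
22.770 × 1.067⁷ = 22.770 × 1.57453 ≈ 35.852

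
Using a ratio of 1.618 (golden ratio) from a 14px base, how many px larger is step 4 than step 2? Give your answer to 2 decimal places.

Step 2: 14.0 × 1.618² = 36.6509px
Step 4: 14.0 × 1.618⁴ = 95.9494px
Difference: 95.9494 − 36.6509 = 59.2985px

59.30px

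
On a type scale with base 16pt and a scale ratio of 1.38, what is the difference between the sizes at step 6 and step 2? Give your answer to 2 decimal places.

80.04pt

Step 2: 16.0 × 1.38² = 30.4704pt
Step 6: 16.0 × 1.38⁶ = 110.5082pt
Difference: 110.5082 − 30.4704 = 80.0378pt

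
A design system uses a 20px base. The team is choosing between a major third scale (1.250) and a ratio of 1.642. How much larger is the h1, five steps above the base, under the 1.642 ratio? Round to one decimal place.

Major third: 20.0 × 1.250⁵ = 61.035px
At 1.642: 20.0 × 1.642⁵ = 238.724px
Difference: 238.724 − 61.035 = 177.689px

177.7px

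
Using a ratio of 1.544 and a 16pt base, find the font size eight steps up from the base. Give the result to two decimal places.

516.77pt

16.0 × 1.544⁸ = 16.0 × 32.29820 ≈ 516.77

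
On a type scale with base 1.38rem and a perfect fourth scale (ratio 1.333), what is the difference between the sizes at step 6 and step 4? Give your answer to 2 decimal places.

Step 4: 1.38 × 1.333⁴ = 4.3571rem
Step 6: 1.38 × 1.333⁶ = 7.7421rem
Difference: 7.7421 − 4.3571 = 3.3850rem

3.38rem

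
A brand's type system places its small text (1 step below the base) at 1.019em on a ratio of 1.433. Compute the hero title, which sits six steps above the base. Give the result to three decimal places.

12.644em

Moving from step -1 to step +6 is 7 steps up, so multiply by r⁷.
1.019 × 1.433⁷ = 1.019 × 12.40862 ≈ 12.644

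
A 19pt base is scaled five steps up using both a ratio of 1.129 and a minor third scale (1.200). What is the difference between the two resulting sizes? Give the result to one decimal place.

At 1.129: 19.0 × 1.129⁵ = 34.852pt
Minor third: 19.0 × 1.200⁵ = 47.278pt
Difference: 47.278 − 34.852 = 12.426pt

12.4pt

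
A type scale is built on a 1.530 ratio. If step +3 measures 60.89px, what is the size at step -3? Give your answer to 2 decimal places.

4.75px

The gap is -3 − (3) = -6 steps, so the factor is 1.530^-6.
60.89 ÷ 1.530⁶ = 60.89 ÷ 12.82769 ≈ 4.747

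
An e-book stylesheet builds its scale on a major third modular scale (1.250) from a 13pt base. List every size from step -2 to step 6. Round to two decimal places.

Step -2: 13.0 ÷ 1.250² = 8.32
Step -1: 13.0 ÷ 1.250 = 10.40
Step 0: 13pt
Step 1: 13.0 × 1.250 = 16.25
Step 2: 13.0 × 1.250² = 20.31
Step 3: 13.0 × 1.250³ = 25.39
Step 4: 13.0 × 1.250⁴ = 31.74
Step 5: 13.0 × 1.250⁵ = 39.67
Step 6: 13.0 × 1.250⁶ = 49.59

8.32pt, 10.40pt, 13.00pt, 16.25pt, 20.31pt, 25.39pt, 31.74pt, 39.67pt, 49.59pt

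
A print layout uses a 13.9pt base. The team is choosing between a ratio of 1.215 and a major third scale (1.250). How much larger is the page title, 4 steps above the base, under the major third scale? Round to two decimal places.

At 1.215: 13.9 × 1.215⁴ = 30.2914pt
Major third: 13.9 × 1.250⁴ = 33.9355pt
Difference: 33.9355 − 30.2914 = 3.6441pt

3.64pt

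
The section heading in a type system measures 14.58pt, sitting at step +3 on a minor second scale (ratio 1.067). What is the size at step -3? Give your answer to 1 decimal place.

9.9pt

14.58 ÷ 1.067⁶ = 14.58 ÷ 1.47566 ≈ 9.880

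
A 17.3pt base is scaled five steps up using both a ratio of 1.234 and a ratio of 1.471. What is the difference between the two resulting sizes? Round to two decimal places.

69.65pt

At 1.234: 17.3 × 1.234⁵ = 49.5019pt
At 1.471: 17.3 × 1.471⁵ = 119.1542pt
Difference: 119.1542 − 49.5019 = 69.6523pt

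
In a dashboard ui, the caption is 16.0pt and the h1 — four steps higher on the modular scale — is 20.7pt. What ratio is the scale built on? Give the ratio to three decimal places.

1.067

r⁴ = 20.7 / 16.0, so r = (20.7/16.0)^(1/4).
r = 1.2937^(1/4) ≈ 1.0665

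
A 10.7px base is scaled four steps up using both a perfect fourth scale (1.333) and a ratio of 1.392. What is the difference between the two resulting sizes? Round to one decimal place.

Perfect fourth: 10.7 × 1.333⁴ = 33.783px
At 1.392: 10.7 × 1.392⁴ = 40.174px
Difference: 40.174 − 33.783 = 6.391px

6.4px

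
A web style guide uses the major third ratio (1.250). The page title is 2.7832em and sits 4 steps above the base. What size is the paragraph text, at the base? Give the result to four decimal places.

1.1400em

Moving from step +4 to step +0 is 4 steps down, so divide by r⁴.
2.7832 ÷ 1.250⁴ = 2.7832 ÷ 2.44141 ≈ 1.1400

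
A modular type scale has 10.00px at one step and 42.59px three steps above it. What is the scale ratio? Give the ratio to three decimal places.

1.621

r³ = 42.59 / 10.00, so r = (42.59/10.00)^(1/3).
r = 4.2590^(1/3) ≈ 1.6209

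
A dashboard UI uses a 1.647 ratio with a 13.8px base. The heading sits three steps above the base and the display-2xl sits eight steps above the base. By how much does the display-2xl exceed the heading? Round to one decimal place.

685.5px

Step 3: 13.8 × 1.647³ = 61.654px
Step 8: 13.8 × 1.647⁸ = 747.185px
Difference: 747.185 − 61.654 = 685.531px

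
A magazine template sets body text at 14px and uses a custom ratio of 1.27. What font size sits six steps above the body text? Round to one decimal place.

58.7px

A modular type scale is a geometric sequence: sizeₙ = base × rⁿ.
14.0 × 1.27⁶ = 14.0 × 4.19587 ≈ 58.74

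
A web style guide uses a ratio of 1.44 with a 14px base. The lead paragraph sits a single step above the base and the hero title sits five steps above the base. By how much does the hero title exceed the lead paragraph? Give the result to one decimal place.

66.5px

Step 1: 14.0 × 1.44 = 20.160px
Step 5: 14.0 × 1.44⁵ = 86.684px
Difference: 86.684 − 20.160 = 66.524px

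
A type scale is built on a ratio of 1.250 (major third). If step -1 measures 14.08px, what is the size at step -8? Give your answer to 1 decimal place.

3.0px

14.08 ÷ 1.250⁷ = 14.08 ÷ 4.76837 ≈ 2.953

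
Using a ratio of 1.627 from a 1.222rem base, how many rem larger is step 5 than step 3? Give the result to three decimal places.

Step 3: 1.222 × 1.627³ = 5.26301rem
Step 5: 1.222 × 1.627⁵ = 13.93186rem
Difference: 13.93186 − 5.26301 = 8.66885rem

8.669rem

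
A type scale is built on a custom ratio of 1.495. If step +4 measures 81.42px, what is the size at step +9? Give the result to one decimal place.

The gap is 9 − (4) = 5 steps, so the factor is 1.495^5.
81.42 × 1.495⁵ = 81.42 × 7.46803 ≈ 608.047

608.0px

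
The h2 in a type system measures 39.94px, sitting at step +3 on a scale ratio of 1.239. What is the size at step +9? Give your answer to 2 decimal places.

144.49px

39.94 × 1.239⁶ = 39.94 × 3.61766 ≈ 144.489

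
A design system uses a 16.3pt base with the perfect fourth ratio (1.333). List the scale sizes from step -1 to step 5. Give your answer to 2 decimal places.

12.23pt, 16.30pt, 21.73pt, 28.96pt, 38.61pt, 51.46pt, 68.60pt

Step -1: 16.3 ÷ 1.333 = 12.23
Step 0: 16.3pt
Step 1: 16.3 × 1.333 = 21.73
Step 2: 16.3 × 1.333² = 28.96
Step 3: 16.3 × 1.333³ = 38.61
Step 4: 16.3 × 1.333⁴ = 51.46
Step 5: 16.3 × 1.333⁵ = 68.60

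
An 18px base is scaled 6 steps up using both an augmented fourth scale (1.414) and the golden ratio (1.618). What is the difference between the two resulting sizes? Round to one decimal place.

Augmented fourth: 18.0 × 1.414⁶ = 143.870px
Golden ratio: 18.0 × 1.618⁶ = 322.956px
Difference: 322.956 − 143.870 = 179.086px

179.1px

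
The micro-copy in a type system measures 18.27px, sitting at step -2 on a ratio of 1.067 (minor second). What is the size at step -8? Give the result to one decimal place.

18.27 ÷ 1.067⁶ = 18.27 ÷ 1.47566 ≈ 12.381

12.4px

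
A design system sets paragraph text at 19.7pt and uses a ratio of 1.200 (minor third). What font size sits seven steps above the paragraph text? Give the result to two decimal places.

70.59pt

19.7 × 1.200⁷ = 19.7 × 3.58318 ≈ 70.59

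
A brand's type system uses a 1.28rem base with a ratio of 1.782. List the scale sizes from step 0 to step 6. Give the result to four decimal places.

Step 0: 1.28rem
Step 1: 1.28 × 1.782 = 2.2810
Step 2: 1.28 × 1.782² = 4.0647
Step 3: 1.28 × 1.782³ = 7.2432
Step 4: 1.28 × 1.782⁴ = 12.9075
Step 5: 1.28 × 1.782⁵ = 23.0011
Step 6: 1.28 × 1.782⁶ = 40.9879

1.2800rem, 2.2810rem, 4.0647rem, 7.2432rem, 12.9075rem, 23.0011rem, 40.9879rem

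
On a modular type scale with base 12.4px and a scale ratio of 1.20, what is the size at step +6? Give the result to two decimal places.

12.4 × 1.20⁶ = 12.4 × 2.98598 ≈ 37.03

37.03px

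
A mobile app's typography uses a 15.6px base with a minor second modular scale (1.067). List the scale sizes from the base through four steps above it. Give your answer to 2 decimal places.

15.60px, 16.65px, 17.76px, 18.95px, 20.22px

Step 0: 15.6px
Step 1: 15.6 × 1.067 = 16.65
Step 2: 15.6 × 1.067² = 17.76
Step 3: 15.6 × 1.067³ = 18.95
Step 4: 15.6 × 1.067⁴ = 20.22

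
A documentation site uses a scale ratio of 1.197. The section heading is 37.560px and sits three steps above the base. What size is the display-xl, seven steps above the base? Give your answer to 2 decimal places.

77.11px

Moving from step +3 to step +7 is 4 steps up, so multiply by r⁴.
37.560 × 1.197⁴ = 37.560 × 2.05294 ≈ 77.108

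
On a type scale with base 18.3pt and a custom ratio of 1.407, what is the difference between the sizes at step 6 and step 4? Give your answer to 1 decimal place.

70.3pt

Step 4: 18.3 × 1.407⁴ = 71.718pt
Step 6: 18.3 × 1.407⁶ = 141.976pt
Difference: 141.976 − 71.718 = 70.258pt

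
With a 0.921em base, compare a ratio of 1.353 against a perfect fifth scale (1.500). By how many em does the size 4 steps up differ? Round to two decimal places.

1.58em

At 1.353: 0.921 × 1.353⁴ = 3.0864em
Perfect fifth: 0.921 × 1.500⁴ = 4.6626em
Difference: 4.6626 − 3.0864 = 1.5762em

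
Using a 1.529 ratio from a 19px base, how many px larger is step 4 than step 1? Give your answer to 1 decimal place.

74.8px

Step 1: 19.0 × 1.529 = 29.051px
Step 4: 19.0 × 1.529⁴ = 103.845px
Difference: 103.845 − 29.051 = 74.794px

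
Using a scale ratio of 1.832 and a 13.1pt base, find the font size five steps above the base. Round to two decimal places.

270.33pt

A modular type scale is a geometric sequence: sizeₙ = base × rⁿ.
13.1 × 1.832⁵ = 13.1 × 20.63609 ≈ 270.33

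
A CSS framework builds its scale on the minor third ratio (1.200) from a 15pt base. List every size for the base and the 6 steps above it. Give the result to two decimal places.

15.00pt, 18.00pt, 21.60pt, 25.92pt, 31.10pt, 37.32pt, 44.79pt

Step 0: 15pt
Step 1: 15.0 × 1.200 = 18.00
Step 2: 15.0 × 1.200² = 21.60
Step 3: 15.0 × 1.200³ = 25.92
Step 4: 15.0 × 1.200⁴ = 31.10
Step 5: 15.0 × 1.200⁵ = 37.32
Step 6: 15.0 × 1.200⁶ = 44.79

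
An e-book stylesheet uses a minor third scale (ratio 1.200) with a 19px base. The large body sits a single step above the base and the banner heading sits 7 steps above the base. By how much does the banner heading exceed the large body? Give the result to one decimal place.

45.3px

Step 1: 19.0 × 1.200 = 22.800px
Step 7: 19.0 × 1.200⁷ = 68.080px
Difference: 68.080 − 22.800 = 45.280px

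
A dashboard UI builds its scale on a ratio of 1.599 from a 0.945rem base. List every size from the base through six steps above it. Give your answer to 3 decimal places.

0.945rem, 1.511rem, 2.416rem, 3.863rem, 6.178rem, 9.878rem, 15.795rem

Step 0: 0.945rem
Step 1: 0.945 × 1.599 = 1.511
Step 2: 0.945 × 1.599² = 2.416
Step 3: 0.945 × 1.599³ = 3.863
Step 4: 0.945 × 1.599⁴ = 6.178
Step 5: 0.945 × 1.599⁵ = 9.878
Step 6: 0.945 × 1.599⁶ = 15.795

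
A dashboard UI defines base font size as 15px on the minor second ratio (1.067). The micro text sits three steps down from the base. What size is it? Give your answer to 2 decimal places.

12.35px

Each step on a modular scale multiplies by the ratio, so the size n steps from the base is base × ratioⁿ.
15.0 ÷ 1.067³ = 15.0 ÷ 1.21477 ≈ 12.35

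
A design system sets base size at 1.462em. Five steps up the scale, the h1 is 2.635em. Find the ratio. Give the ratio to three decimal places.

r⁵ = 2.635 / 1.462, so r = (2.635/1.462)^(1/5).
r = 1.8023^(1/5) ≈ 1.1250

1.125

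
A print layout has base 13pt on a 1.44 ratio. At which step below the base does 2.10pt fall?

5

1.44ⁿ = 13 / 2.10 = 6.1905
n = ln(6.1905) / ln(1.44) = 1.8230 / 0.3646 ≈ 5.00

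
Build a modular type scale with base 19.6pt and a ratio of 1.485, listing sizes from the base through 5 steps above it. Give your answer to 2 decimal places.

19.60pt, 29.11pt, 43.22pt, 64.19pt, 95.32pt, 141.54pt

Step 0: 19.6pt
Step 1: 19.6 × 1.485 = 29.11
Step 2: 19.6 × 1.485² = 43.22
Step 3: 19.6 × 1.485³ = 64.19
Step 4: 19.6 × 1.485⁴ = 95.32
Step 5: 19.6 × 1.485⁵ = 141.54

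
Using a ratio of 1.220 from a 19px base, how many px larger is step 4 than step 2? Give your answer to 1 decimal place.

Step 2: 19.0 × 1.220² = 28.280px
Step 4: 19.0 × 1.220⁴ = 42.091px
Difference: 42.091 − 28.280 = 13.811px

13.8px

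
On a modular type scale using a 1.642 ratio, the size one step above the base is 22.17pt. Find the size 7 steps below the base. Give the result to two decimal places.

Moving from step +1 to step -7 is 8 steps down, so divide by r⁸.
22.17 ÷ 1.642⁸ = 22.17 ÷ 52.84273 ≈ 0.420

0.42pt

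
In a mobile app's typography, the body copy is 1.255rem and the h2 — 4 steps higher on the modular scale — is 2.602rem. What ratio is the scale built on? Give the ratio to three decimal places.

1.200

r⁴ = 2.602 / 1.255, so r = (2.602/1.255)^(1/4).
r = 2.0733^(1/4) ≈ 1.2000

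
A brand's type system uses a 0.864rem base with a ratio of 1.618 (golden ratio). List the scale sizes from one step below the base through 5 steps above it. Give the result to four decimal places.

Step -1: 0.864 ÷ 1.618 = 0.5340
Step 0: 0.864rem
Step 1: 0.864 × 1.618 = 1.3980
Step 2: 0.864 × 1.618² = 2.2619
Step 3: 0.864 × 1.618³ = 3.6597
Step 4: 0.864 × 1.618⁴ = 5.9214
Step 5: 0.864 × 1.618⁵ = 9.5809

0.5340rem, 0.8640rem, 1.3980rem, 2.2619rem, 3.6597rem, 5.9214rem, 9.5809rem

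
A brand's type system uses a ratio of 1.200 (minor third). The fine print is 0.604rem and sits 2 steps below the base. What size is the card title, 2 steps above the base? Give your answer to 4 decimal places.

Moving from step -2 to step +2 is 4 steps up, so multiply by r⁴.
0.604 × 1.200⁴ = 0.604 × 2.07360 ≈ 1.2525

1.2525rem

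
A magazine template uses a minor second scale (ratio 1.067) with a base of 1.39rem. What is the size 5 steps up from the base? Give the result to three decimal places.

1.922rem

1.39 × 1.067⁵ = 1.39 × 1.38300 ≈ 1.922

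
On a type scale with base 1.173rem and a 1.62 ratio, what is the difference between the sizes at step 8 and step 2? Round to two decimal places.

52.57rem

Step 2: 1.173 × 1.62² = 3.0784rem
Step 8: 1.173 × 1.62⁸ = 55.6440rem
Difference: 55.6440 − 3.0784 = 52.5656rem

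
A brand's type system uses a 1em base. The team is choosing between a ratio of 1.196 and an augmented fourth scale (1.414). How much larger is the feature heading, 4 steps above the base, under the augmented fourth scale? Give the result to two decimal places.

1.95em

At 1.196: 1.0 × 1.196⁴ = 2.0461em
Augmented fourth: 1.0 × 1.414⁴ = 3.9976em
Difference: 3.9976 − 2.0461 = 1.9515em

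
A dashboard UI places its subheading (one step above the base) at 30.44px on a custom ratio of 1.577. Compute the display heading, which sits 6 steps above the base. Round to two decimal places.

Moving from step +1 to step +6 is 5 steps up, so multiply by r⁵.
30.44 × 1.577⁵ = 30.44 × 9.75345 ≈ 296.895

296.90px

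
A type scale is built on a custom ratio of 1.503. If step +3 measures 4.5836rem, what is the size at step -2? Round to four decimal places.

0.5976rem

4.5836 ÷ 1.503⁵ = 4.5836 ÷ 7.66999 ≈ 0.5976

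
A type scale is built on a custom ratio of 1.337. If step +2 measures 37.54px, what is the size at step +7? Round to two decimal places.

37.54 × 1.337⁵ = 37.54 × 4.27225 ≈ 160.380

160.38px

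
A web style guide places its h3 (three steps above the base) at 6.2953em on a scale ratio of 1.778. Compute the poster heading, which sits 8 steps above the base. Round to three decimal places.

6.2953 × 1.778⁵ = 6.2953 × 17.76883 ≈ 111.860

111.860em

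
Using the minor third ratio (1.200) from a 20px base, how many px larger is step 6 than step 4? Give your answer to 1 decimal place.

Step 4: 20.0 × 1.200⁴ = 41.472px
Step 6: 20.0 × 1.200⁶ = 59.720px
Difference: 59.720 − 41.472 = 18.248px

18.2px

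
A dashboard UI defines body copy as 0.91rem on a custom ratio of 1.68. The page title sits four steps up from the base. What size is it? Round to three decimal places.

A modular type scale is a geometric sequence: sizeₙ = base × rⁿ.
0.91 × 1.68⁴ = 0.91 × 7.96594 ≈ 7.249

7.249rem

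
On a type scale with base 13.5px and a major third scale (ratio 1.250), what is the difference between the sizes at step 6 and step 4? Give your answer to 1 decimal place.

Step 4: 13.5 × 1.250⁴ = 32.959px
Step 6: 13.5 × 1.250⁶ = 51.498px
Difference: 51.498 − 32.959 = 18.539px

18.5px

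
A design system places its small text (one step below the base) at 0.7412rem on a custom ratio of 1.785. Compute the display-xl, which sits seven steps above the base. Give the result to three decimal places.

0.7412 × 1.785⁸ = 0.7412 × 103.06371 ≈ 76.391

76.391rem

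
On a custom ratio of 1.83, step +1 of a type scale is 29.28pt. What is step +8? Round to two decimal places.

29.28 × 1.83⁷ = 29.28 × 68.73179 ≈ 2012.467

2012.47pt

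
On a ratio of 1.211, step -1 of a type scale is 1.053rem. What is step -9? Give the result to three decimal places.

0.228rem

The gap is -9 − (-1) = -8 steps, so the factor is 1.211^-8.
1.053 ÷ 1.211⁸ = 1.053 ÷ 4.62544 ≈ 0.228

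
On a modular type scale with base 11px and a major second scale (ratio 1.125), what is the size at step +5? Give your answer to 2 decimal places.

Each step on a modular scale multiplies by the ratio, so the size n steps from the base is base × ratioⁿ.
11.0 × 1.125⁵ = 11.0 × 1.80203 ≈ 19.82

19.82px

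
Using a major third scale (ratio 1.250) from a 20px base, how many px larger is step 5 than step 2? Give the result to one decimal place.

Step 2: 20.0 × 1.250² = 31.250px
Step 5: 20.0 × 1.250⁵ = 61.035px
Difference: 61.035 − 31.250 = 29.785px

29.8px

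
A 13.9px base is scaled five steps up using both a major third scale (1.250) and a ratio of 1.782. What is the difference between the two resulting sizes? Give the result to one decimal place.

Major third: 13.9 × 1.250⁵ = 42.419px
At 1.782: 13.9 × 1.782⁵ = 249.777px
Difference: 249.777 − 42.419 = 207.358px

207.4px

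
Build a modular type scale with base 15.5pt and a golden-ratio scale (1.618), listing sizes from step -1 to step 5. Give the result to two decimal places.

Step -1: 15.5 ÷ 1.618 = 9.58
Step 0: 15.5pt
Step 1: 15.5 × 1.618 = 25.08
Step 2: 15.5 × 1.618² = 40.58
Step 3: 15.5 × 1.618³ = 65.65
Step 4: 15.5 × 1.618⁴ = 106.23
Step 5: 15.5 × 1.618⁵ = 171.88

9.58pt, 15.50pt, 25.08pt, 40.58pt, 65.65pt, 106.23pt, 171.88pt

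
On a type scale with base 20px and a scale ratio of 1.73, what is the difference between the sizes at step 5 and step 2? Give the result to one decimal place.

Step 2: 20.0 × 1.73² = 59.858px
Step 5: 20.0 × 1.73⁵ = 309.928px
Difference: 309.928 − 59.858 = 250.070px

250.1px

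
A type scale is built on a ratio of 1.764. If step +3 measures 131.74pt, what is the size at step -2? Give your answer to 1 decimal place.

7.7pt

131.74 ÷ 1.764⁵ = 131.74 ÷ 17.08020 ≈ 7.713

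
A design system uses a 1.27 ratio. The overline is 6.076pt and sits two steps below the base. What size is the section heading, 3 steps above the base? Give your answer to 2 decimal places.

6.076 × 1.27⁵ = 6.076 × 3.30384 ≈ 20.074

20.07pt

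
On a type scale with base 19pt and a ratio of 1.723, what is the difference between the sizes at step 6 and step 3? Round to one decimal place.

399.9pt

Step 3: 19.0 × 1.723³ = 97.187pt
Step 6: 19.0 × 1.723⁶ = 497.125pt
Difference: 497.125 − 97.187 = 399.938pt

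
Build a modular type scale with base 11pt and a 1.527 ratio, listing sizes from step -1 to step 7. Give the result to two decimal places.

Step -1: 11.0 ÷ 1.527 = 7.20
Step 0: 11pt
Step 1: 11.0 × 1.527 = 16.80
Step 2: 11.0 × 1.527² = 25.65
Step 3: 11.0 × 1.527³ = 39.17
Step 4: 11.0 × 1.527⁴ = 59.81
Step 5: 11.0 × 1.527⁵ = 91.32
Step 6: 11.0 × 1.527⁶ = 139.45
Step 7: 11.0 × 1.527⁷ = 212.94

7.20pt, 11.00pt, 16.80pt, 25.65pt, 39.17pt, 59.81pt, 91.32pt, 139.45pt, 212.94pt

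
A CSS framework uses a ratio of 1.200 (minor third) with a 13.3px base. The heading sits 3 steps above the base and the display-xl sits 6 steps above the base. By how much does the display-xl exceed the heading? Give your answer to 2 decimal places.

16.73px

Step 3: 13.3 × 1.200³ = 22.9824px
Step 6: 13.3 × 1.200⁶ = 39.7136px
Difference: 39.7136 − 22.9824 = 16.7312px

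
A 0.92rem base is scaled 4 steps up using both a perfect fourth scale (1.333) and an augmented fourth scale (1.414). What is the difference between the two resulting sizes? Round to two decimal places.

Perfect fourth: 0.92 × 1.333⁴ = 2.9047rem
Augmented fourth: 0.92 × 1.414⁴ = 3.6778rem
Difference: 3.6778 − 2.9047 = 0.7731rem

0.77rem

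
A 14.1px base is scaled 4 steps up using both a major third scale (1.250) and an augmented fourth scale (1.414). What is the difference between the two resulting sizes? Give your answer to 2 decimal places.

Major third: 14.1 × 1.250⁴ = 34.4238px
Augmented fourth: 14.1 × 1.414⁴ = 56.3659px
Difference: 56.3659 − 34.4238 = 21.9421px

21.94px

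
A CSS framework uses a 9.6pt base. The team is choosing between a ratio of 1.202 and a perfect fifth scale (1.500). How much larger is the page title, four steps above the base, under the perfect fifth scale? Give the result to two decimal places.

28.56pt

At 1.202: 9.6 × 1.202⁴ = 20.0396pt
Perfect fifth: 9.6 × 1.500⁴ = 48.6000pt
Difference: 48.6000 − 20.0396 = 28.5604pt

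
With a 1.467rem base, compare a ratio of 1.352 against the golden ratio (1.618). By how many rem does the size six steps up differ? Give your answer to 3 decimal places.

17.361rem

At 1.352: 1.467 × 1.352⁶ = 8.95963rem
Golden ratio: 1.467 × 1.618⁶ = 26.32093rem
Difference: 26.32093 − 8.95963 = 17.36130rem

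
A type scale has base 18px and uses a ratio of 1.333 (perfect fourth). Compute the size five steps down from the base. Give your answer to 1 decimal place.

Each step on a modular scale multiplies by the ratio, so the size n steps from the base is base × ratioⁿ.
18.0 ÷ 1.333⁵ = 18.0 ÷ 4.20873 ≈ 4.28

4.3px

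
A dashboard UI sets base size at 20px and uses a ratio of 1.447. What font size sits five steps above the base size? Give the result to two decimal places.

126.87px

20.0 × 1.447⁵ = 20.0 × 6.34370 ≈ 126.87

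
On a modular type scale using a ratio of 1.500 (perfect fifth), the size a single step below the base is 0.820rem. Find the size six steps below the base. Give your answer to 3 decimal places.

0.820 ÷ 1.500⁵ = 0.820 ÷ 7.59375 ≈ 0.108

0.108rem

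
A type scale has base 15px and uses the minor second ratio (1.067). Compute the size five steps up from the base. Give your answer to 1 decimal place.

20.7px

Every step multiplies by the scale ratio.
15.0 × 1.067⁵ = 15.0 × 1.38300 ≈ 20.74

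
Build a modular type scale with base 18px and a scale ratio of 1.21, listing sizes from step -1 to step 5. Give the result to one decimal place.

Step -1: 18.0 ÷ 1.21 = 14.9
Step 0: 18px
Step 1: 18.0 × 1.21 = 21.8
Step 2: 18.0 × 1.21² = 26.4
Step 3: 18.0 × 1.21³ = 31.9
Step 4: 18.0 × 1.21⁴ = 38.6
Step 5: 18.0 × 1.21⁵ = 46.7

14.9px, 18.0px, 21.8px, 26.4px, 31.9px, 38.6px, 46.7px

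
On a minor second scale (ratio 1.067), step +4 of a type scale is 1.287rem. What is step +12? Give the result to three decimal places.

The gap is 12 − (4) = 8 steps, so the factor is 1.067^8.
1.287 × 1.067⁸ = 1.287 × 1.68002 ≈ 2.162

2.162rem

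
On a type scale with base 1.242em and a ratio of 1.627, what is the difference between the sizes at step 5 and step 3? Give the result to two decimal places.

8.81em

Step 3: 1.242 × 1.627³ = 5.3491em
Step 5: 1.242 × 1.627⁵ = 14.1599em
Difference: 14.1599 − 5.3491 = 8.8108em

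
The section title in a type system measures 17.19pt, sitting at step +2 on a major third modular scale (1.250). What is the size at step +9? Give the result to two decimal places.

81.97pt

17.19 × 1.250⁷ = 17.19 × 4.76837 ≈ 81.968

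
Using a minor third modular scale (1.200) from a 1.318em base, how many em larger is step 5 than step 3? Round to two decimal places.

Step 3: 1.318 × 1.200³ = 2.2775em
Step 5: 1.318 × 1.200⁵ = 3.2796em
Difference: 3.2796 − 2.2775 = 1.0021em

1.00em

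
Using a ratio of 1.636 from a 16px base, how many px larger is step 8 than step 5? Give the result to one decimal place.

633.6px

Step 5: 16.0 × 1.636⁵ = 187.515px
Step 8: 16.0 × 1.636⁸ = 821.082px
Difference: 821.082 − 187.515 = 633.567px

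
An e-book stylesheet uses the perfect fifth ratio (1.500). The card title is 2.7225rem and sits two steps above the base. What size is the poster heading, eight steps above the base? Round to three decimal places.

31.011rem

Moving from step +2 to step +8 is 6 steps up, so multiply by r⁶.
2.7225 × 1.500⁶ = 2.7225 × 11.39062 ≈ 31.011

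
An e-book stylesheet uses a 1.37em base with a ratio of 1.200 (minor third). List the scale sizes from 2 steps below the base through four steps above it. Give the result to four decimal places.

0.9514em, 1.1417em, 1.3700em, 1.6440em, 1.9728em, 2.3674em, 2.8408em

Step -2: 1.37 ÷ 1.200² = 0.9514
Step -1: 1.37 ÷ 1.200 = 1.1417
Step 0: 1.37em
Step 1: 1.37 × 1.200 = 1.6440
Step 2: 1.37 × 1.200² = 1.9728
Step 3: 1.37 × 1.200³ = 2.3674
Step 4: 1.37 × 1.200⁴ = 2.8408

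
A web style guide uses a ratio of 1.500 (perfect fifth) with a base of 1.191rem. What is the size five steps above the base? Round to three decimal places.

1.191 × 1.500⁵ = 1.191 × 7.59375 ≈ 9.044

9.044rem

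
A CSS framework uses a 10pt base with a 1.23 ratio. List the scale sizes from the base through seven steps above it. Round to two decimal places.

10.00pt, 12.30pt, 15.13pt, 18.61pt, 22.89pt, 28.15pt, 34.63pt, 42.59pt

Step 0: 10pt
Step 1: 10.0 × 1.23 = 12.30
Step 2: 10.0 × 1.23² = 15.13
Step 3: 10.0 × 1.23³ = 18.61
Step 4: 10.0 × 1.23⁴ = 22.89
Step 5: 10.0 × 1.23⁵ = 28.15
Step 6: 10.0 × 1.23⁶ = 34.63
Step 7: 10.0 × 1.23⁷ = 42.59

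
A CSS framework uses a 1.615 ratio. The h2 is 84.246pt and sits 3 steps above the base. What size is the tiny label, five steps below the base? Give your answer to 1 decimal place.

84.246 ÷ 1.615⁸ = 84.246 ÷ 46.27860 ≈ 1.820

1.8pt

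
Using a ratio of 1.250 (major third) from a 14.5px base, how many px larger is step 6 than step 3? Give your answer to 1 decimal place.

Step 3: 14.5 × 1.250³ = 28.320px
Step 6: 14.5 × 1.250⁶ = 55.313px
Difference: 55.313 − 28.320 = 26.993px

27.0px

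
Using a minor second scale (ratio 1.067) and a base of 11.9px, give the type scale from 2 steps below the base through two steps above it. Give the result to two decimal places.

Step -2: 11.9 ÷ 1.067² = 10.45
Step -1: 11.9 ÷ 1.067 = 11.15
Step 0: 11.9px
Step 1: 11.9 × 1.067 = 12.70
Step 2: 11.9 × 1.067² = 13.55

10.45px, 11.15px, 11.90px, 12.70px, 13.55px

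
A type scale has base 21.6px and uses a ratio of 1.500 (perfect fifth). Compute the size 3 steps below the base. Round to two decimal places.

A modular type scale is a geometric sequence: sizeₙ = base × rⁿ.
21.6 ÷ 1.500³ = 21.6 ÷ 3.37500 ≈ 6.40

6.40px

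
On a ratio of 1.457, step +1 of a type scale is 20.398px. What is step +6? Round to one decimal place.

Moving from step +1 to step +6 is 5 steps up, so multiply by r⁵.
20.398 × 1.457⁵ = 20.398 × 6.56595 ≈ 133.932

133.9px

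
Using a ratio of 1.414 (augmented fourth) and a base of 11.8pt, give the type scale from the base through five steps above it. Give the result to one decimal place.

Step 0: 11.8pt
Step 1: 11.8 × 1.414 = 16.7
Step 2: 11.8 × 1.414² = 23.6
Step 3: 11.8 × 1.414³ = 33.4
Step 4: 11.8 × 1.414⁴ = 47.2
Step 5: 11.8 × 1.414⁵ = 66.7

11.8pt, 16.7pt, 23.6pt, 33.4pt, 47.2pt, 66.7pt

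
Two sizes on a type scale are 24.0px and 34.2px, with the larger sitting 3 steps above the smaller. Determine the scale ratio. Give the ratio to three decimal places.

1.125

r³ = 34.2 / 24.0, so r = (34.2/24.0)^(1/3).
r = 1.4250^(1/3) ≈ 1.1253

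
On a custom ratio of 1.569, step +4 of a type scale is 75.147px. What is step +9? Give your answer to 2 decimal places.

714.54px

Moving from step +4 to step +9 is 5 steps up, so multiply by r⁵.
75.147 × 1.569⁵ = 75.147 × 9.50856 ≈ 714.540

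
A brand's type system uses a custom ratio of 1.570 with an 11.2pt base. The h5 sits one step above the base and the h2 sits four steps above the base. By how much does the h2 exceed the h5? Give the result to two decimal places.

Step 1: 11.2 × 1.570 = 17.5840pt
Step 4: 11.2 × 1.570⁴ = 68.0482pt
Difference: 68.0482 − 17.5840 = 50.4642pt

50.46pt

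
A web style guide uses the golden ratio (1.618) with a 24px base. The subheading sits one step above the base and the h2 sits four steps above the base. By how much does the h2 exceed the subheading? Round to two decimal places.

Step 1: 24.0 × 1.618 = 38.8320px
Step 4: 24.0 × 1.618⁴ = 164.4846px
Difference: 164.4846 − 38.8320 = 125.6526px

125.65px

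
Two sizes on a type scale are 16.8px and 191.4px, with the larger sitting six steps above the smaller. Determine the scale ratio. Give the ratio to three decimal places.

1.500

r⁶ = 191.4 / 16.8, so r = (191.4/16.8)^(1/6).
r = 11.3929^(1/6) ≈ 1.5000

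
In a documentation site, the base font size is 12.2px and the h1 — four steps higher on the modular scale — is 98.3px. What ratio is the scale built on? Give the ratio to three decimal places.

1.685

r⁴ = 98.3 / 12.2, so r = (98.3/12.2)^(1/4).
r = 8.0574^(1/4) ≈ 1.6848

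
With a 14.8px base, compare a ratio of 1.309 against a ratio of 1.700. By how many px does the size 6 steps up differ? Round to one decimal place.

At 1.309: 14.8 × 1.309⁶ = 74.456px
At 1.700: 14.8 × 1.700⁶ = 357.236px
Difference: 357.236 − 74.456 = 282.780px

282.8px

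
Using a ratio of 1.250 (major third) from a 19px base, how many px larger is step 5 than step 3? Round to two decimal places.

20.87px

Step 3: 19.0 × 1.250³ = 37.1094px
Step 5: 19.0 × 1.250⁵ = 57.9834px
Difference: 57.9834 − 37.1094 = 20.8740px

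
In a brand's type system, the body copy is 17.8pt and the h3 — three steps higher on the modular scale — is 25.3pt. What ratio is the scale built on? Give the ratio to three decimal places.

1.124

r³ = 25.3 / 17.8, so r = (25.3/17.8)^(1/3).
r = 1.4213^(1/3) ≈ 1.1243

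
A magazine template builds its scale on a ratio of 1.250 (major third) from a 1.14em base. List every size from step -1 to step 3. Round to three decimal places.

Step -1: 1.14 ÷ 1.250 = 0.912
Step 0: 1.14em
Step 1: 1.14 × 1.250 = 1.425
Step 2: 1.14 × 1.250² = 1.781
Step 3: 1.14 × 1.250³ = 2.227

0.912em, 1.140em, 1.425em, 1.781em, 2.227em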